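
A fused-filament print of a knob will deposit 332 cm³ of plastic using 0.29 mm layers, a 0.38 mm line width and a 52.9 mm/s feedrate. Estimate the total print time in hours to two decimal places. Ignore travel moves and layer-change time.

Extrusion cross-section = 0.29 × 0.38, so 0.1102 mm².
Total extruded path = 332000/0.1102 = 3012704.2 mm.
Time extruding: 3012704.2 / 52.9 → 56950.9 s.
56950.9 s = 15.82 hours.

15.82 hours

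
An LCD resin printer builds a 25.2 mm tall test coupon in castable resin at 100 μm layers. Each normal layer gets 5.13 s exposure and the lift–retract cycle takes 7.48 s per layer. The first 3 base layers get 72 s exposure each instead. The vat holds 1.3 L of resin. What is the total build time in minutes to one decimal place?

56.3 minutes

Number of layers: 25.2 / 0.1 → 252 (rounded up).
Base layers = 3 × (72 + 7.48) = 238.44 s.
Regular layers = 249 × (5.13 + 7.48) = 3139.89 s.
Sum: 238.44 + 3139.89 = 3378.33 s → 56.3 minutes.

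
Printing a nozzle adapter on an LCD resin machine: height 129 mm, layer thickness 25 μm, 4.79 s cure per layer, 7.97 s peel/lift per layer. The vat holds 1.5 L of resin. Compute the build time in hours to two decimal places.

18.29 hours

Number of layers: 129 / 0.025 → 5160 (rounded up).
Cycle time = 4.79 + 7.97 = 12.76 s.
Total = 5160 × 12.76 = 65841.6 s = 18.29 hours.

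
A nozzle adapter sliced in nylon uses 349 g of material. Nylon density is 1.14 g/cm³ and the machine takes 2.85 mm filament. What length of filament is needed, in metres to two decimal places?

47.99 m

Volume = 349 g / 1.14 g·cm⁻³ = 306.1404 cm³ = 306140.4 mm³.
Cross-section of 2.85 mm filament: π·(2.85/2)² = 6.3794 mm².
L = V/A = 306140.4/6.3794 = 47988.9 mm → 47.99 m.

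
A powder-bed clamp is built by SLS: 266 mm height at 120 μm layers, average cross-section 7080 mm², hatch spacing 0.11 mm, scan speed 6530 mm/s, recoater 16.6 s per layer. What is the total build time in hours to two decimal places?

16.29 hours

Layer count = ceil(266 / 0.12) = 2217.
Per-layer scan distance = 7080 / 0.11, so 64363.6 mm.
Scan time per layer = 64363.6 / 6530 = 9.8566 s.
Per-layer time: 9.8566 + 16.6 → 26.4566 s.
2217 layers × 26.4566 s/layer = 58654.2822 s, i.e. 16.29 hours.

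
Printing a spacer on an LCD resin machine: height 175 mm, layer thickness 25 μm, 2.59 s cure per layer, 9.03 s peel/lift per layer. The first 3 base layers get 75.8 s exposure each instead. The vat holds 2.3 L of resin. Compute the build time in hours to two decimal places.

Number of layers: 175 / 0.025 → 7000 (rounded up).
Burn-in layers = 3 × (75.8 + 9.03) = 254.49 s.
Remaining layers = 6997 × (2.59 + 9.03), so 81305.14 s.
Total = 254.49 + 81305.14 = 81559.63 s = 22.66 hours.

22.66 hours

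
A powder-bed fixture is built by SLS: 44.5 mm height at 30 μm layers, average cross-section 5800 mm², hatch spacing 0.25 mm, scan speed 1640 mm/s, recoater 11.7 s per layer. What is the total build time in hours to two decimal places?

10.65 hours

Layer count = ceil(44.5 / 0.03) = 1484.
Scan path per layer = 5800 / 0.25 = 23200 mm.
Scan time per layer = 23200 / 1640, so 14.1463 s.
Layer cycle = 14.1463 + 11.7 = 25.8463 s.
Build time = 1484 × 25.8463 = 38355.9092 s = 10.65 hours.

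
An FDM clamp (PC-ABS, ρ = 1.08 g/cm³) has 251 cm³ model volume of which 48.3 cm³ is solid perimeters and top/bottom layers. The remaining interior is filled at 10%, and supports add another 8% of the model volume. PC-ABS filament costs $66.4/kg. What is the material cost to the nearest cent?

$6.36

Interior volume: 251 − 48.3 → 202.7 cm³.
Infill deposited = 0.10 × 202.7, so 20.27 cm³.
Support = 0.08 × 251 = 20.08 cm³.
Total extruded = 48.3 + 20.27 + 20.08, so 88.65 cm³.
Mass: 88.65 × 1.08 → 95.742 g.
At $66.4/kg: 95.742/1000 × 66.4 = $6.36.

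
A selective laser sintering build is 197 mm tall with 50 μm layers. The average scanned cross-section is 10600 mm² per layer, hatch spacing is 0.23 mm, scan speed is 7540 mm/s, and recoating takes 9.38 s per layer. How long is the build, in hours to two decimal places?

16.96 hours

Layer count = ceil(197 / 0.05) = 3940.
Per-layer scan distance: 10600 / 0.23 → 46087 mm.
Per-layer scan time: 46087 / 7540 → 6.1123 s.
Time per layer = 6.1123 + 9.38 = 15.4923 s.
3940 layers × 15.4923 s/layer = 61039.662 s, i.e. 16.96 hours.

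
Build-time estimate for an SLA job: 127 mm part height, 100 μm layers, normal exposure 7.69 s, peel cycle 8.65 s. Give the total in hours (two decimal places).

5.76 hours

Number of layers: 127 / 0.1 → 1270 (rounded up).
Each layer takes: 7.69 + 8.65 → 16.34 s.
Total = 1270 × 16.34 = 20751.8 s = 5.76 hours.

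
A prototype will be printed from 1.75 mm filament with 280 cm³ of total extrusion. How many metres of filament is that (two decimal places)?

116.41 m

Filament cross-section = π × (1.75/2)² = 2.4053 mm².
Length = 280 cm³ / 2.4053 mm² = 280000 / 2.4053 = 116409.6 mm = 116.41 m.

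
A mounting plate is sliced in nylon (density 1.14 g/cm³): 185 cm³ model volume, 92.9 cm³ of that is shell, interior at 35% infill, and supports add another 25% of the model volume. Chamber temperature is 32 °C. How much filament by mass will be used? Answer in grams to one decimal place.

195.4 g

Interior volume: 185 − 92.9 → 92.1 cm³.
Infill deposited = 0.35 × 92.1 = 32.235 cm³.
Support: 0.25 × 185 → 46.25 cm³.
Deposited volume = 92.9 + 32.235 + 46.25 = 171.385 cm³.
Mass = 171.385 × 1.14 = 195.3789 g.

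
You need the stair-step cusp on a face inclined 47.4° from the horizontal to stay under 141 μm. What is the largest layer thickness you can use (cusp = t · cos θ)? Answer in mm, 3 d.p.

t = h_c / cos θ = 0.141 / 0.6769 = 0.208 mm.

0.208 mm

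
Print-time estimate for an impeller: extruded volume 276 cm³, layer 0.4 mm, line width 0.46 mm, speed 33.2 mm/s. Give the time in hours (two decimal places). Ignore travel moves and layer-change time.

12.55 hours

Line area: 0.4 × 0.46 → 0.184 mm².
Total extruded path = 276000/0.184 = 1500000 mm.
Time extruding = 1500000 / 33.2 = 45180.7 s.
45180.7 s = 12.55 hours.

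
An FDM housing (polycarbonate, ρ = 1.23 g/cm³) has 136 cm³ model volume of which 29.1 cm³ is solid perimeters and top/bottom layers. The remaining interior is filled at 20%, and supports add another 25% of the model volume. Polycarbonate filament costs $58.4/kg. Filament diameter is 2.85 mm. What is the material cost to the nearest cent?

$6.07

Volume inside the shell = 136 − 29.1 = 106.9 cm³.
Infill volume = 0.20 × 106.9 = 21.38 cm³.
Support = 0.25 × 136, so 34 cm³.
Total printed volume = 29.1 + 21.38 + 34, so 84.48 cm³.
Mass: 84.48 × 1.23 → 103.9104 g.
At $58.4/kg: 103.9104/1000 × 58.4 = $6.07.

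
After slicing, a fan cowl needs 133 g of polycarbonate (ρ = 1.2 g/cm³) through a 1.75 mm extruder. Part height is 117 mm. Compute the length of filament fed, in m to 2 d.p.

Volume = 133 g / 1.2 g·cm⁻³ = 110.8333 cm³ = 110833.3 mm³.
A = π r² = π × 0.875² = 2.4053 mm².
Length = 110833.3 / 2.4053 = 46078.78 mm = 46.08 m.

46.08 m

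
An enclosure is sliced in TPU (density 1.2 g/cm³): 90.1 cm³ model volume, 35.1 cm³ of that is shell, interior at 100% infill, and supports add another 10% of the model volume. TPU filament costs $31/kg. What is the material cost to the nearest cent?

$3.69

Volume inside the shell = 90.1 − 35.1, so 55 cm³.
Infill deposited = 1.00 × 55 = 55 cm³.
Support = 0.10 × 90.1 = 9.01 cm³.
Deposited volume = 35.1 + 55 + 9.01, so 99.11 cm³.
Mass: 99.11 × 1.2 → 118.932 g.
At $31/kg: 118.932/1000 × 31 = $3.69.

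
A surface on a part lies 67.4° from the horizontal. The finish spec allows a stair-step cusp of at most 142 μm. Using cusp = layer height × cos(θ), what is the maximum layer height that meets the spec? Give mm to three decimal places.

Layer height = cusp / cos(67.4°) = 0.142 / 0.3843 = 0.370 mm.

0.370 mm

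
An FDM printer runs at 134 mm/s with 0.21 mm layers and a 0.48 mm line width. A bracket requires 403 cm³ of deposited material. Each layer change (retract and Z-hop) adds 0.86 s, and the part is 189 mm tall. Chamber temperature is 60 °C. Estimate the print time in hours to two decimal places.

Bead cross-section = 0.21 × 0.48, so 0.1008 mm².
Total extruded path = 403000/0.1008 = 3998015.9 mm.
Print-move time: 3998015.9 / 134 → 29835.9 s.
Number of layers: 189 / 0.21 → 900 (rounded up).
Z-hop total = 900 × 0.86, so 774 s.
Altogether 29835.9 + 774 = 30609.9 s, i.e. 8.50 hours.

8.50 hours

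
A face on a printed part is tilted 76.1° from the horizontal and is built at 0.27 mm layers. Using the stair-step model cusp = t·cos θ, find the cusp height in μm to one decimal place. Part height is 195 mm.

Cusp = layer height × cos(76.1°) = 0.27 × 0.2402 = 0.064854 mm = 64.9 μm.

64.9 μm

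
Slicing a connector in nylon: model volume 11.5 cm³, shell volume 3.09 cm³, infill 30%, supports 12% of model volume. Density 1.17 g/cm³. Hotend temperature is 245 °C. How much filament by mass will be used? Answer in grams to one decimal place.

8.2 g

Infill region: 11.5 − 3.09 → 8.41 cm³.
Infill deposited: 0.30 × 8.41 → 2.523 cm³.
Support: 0.12 × 11.5 → 1.38 cm³.
Deposited volume = 3.09 + 2.523 + 1.38 = 6.993 cm³.
Mass = 6.993 × 1.17, so 8.18181 g.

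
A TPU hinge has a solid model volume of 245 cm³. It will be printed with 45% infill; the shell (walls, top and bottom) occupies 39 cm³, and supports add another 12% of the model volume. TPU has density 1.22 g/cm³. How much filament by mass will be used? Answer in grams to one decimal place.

196.5 g

Interior volume = 245 − 39 = 206 cm³.
Infill deposited = 0.45 × 206, so 92.7 cm³.
Support: 0.12 × 245 → 29.4 cm³.
Total extruded: 39 + 92.7 + 29.4 → 161.1 cm³.
Mass: 161.1 × 1.22 → 196.542 g.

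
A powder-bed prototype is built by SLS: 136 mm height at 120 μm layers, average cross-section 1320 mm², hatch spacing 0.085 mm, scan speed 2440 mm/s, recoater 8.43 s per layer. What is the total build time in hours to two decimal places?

4.66 hours

Layer count = ceil(136 / 0.12) = 1134.
Scan path per layer = 1320 / 0.085 = 15529.4 mm.
Per-layer scan time = 15529.4 / 2440 = 6.3645 s.
Per-layer time = 6.3645 + 8.43 = 14.7945 s.
1134 layers × 14.7945 s/layer = 16776.963 s, i.e. 4.66 hours.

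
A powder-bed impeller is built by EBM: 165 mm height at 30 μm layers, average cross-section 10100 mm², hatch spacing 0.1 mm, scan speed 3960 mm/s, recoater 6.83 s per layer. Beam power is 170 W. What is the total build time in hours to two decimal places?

Layers = ⌈165/0.03⌉ = 5500.
Scan path per layer = 10100 / 0.1 = 101000 mm.
Per-layer scan time = 101000 / 3960, so 25.5051 s.
Time per layer = 25.5051 + 6.83, so 32.3351 s.
5500 layers × 32.3351 s/layer = 177843.05 s, i.e. 49.40 hours.

49.40 hours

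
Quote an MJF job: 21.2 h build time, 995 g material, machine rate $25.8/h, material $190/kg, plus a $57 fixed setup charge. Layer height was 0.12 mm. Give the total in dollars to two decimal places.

Machine-time cost: 25.8 × 21.2 → $546.96.
Material cost = 190 × 995/1000 = $189.05.
Adding setup: 546.96 + 189.05 + 57 → $793.01.

$793.01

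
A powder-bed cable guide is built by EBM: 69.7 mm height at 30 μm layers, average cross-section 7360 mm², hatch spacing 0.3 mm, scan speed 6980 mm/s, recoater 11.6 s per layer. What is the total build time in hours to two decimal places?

9.76 hours

Number of layers: 69.7 / 0.03 → 2324 (rounded up).
Hatch length per layer = 7360 / 0.3 = 24533.3 mm.
Beam time per layer: 24533.3 / 6980 → 3.5148 s.
Per-layer time: 3.5148 + 11.6 → 15.1148 s.
2324 layers × 15.1148 s/layer = 35126.7952 s, i.e. 9.76 hours.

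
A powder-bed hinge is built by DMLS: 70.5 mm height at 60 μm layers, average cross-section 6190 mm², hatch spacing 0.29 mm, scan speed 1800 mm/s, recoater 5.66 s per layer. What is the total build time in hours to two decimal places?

Number of layers: 70.5 / 0.06 → 1175 (rounded up).
Hatch length per layer = 6190 / 0.29 = 21344.8 mm.
Scan time per layer: 21344.8 / 1800 → 11.8582 s.
Per-layer time = 11.8582 + 5.66 = 17.5182 s.
1175 layers × 17.5182 s/layer = 20583.885 s, i.e. 5.72 hours.

5.72 hours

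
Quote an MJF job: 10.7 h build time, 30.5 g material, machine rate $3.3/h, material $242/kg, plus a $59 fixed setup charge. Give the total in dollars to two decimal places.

$101.69

Machine cost: 3.3 × 10.7 → $35.31.
Feedstock cost = 242 × 30.5/1000, so $7.381.
Total = 35.31 + 7.381 + 59 = 101.691 ≈ $101.69.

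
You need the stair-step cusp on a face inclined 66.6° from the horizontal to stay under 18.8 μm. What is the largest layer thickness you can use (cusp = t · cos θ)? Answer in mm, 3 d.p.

0.047 mm

t = h_c / cos θ = 0.0188 / 0.3971 = 0.047 mm.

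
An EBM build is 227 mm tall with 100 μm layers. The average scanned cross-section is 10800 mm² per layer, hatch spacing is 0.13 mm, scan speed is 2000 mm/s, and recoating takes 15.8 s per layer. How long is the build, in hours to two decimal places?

Number of layers: 227 / 0.1 → 2270 (rounded up).
Per-layer scan distance: 10800 / 0.13 → 83076.9 mm.
Beam time per layer = 83076.9 / 2000 = 41.5385 s.
Per-layer time = 41.5385 + 15.8, so 57.3385 s.
2270 layers × 57.3385 s/layer = 130158.395 s, i.e. 36.16 hours.

36.16 hours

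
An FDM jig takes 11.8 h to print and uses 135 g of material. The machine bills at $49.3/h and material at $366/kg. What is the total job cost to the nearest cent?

Time charge = 49.3 × 11.8 = $581.74.
Material charge = 366 × 135/1000 = $49.41.
Job cost: 581.74 + 49.41 = $631.15.

$631.15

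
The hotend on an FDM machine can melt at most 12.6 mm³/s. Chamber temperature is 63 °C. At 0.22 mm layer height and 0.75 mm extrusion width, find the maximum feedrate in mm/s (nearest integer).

76 mm/s

A = 0.22 × 0.75 = 0.165 mm².
Max speed = 12.6 / 0.165 = 76.36 ≈ 76 mm/s.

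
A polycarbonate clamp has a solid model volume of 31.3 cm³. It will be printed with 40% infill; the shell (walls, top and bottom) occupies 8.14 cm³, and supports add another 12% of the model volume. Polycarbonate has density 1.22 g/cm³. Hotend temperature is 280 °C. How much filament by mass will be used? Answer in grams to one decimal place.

Volume inside the shell = 31.3 − 8.14 = 23.16 cm³.
Infill volume: 0.40 × 23.16 → 9.264 cm³.
Support = 0.12 × 31.3 = 3.756 cm³.
Deposited volume: 8.14 + 9.264 + 3.756 → 21.16 cm³.
Mass = 21.16 × 1.22, so 25.8152 g.

25.8 g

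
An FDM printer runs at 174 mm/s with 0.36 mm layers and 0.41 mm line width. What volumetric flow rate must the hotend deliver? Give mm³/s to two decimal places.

Bead cross-section: 0.36 × 0.41 → 0.1476 mm².
Volumetric flow = 174 × 0.1476 = 25.68 mm³/s.

25.68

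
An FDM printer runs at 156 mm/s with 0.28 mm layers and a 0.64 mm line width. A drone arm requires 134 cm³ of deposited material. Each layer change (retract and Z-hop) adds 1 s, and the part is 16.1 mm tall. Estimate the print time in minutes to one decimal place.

80.9 minutes

Line area = 0.28 × 0.64 = 0.1792 mm².
Toolpath length = 134 cm³ / 0.1792 mm² = 134000 / 0.1792 = 747767.9 mm.
Print-move time: 747767.9 / 156 → 4793.4 s.
Layer count = ceil(16.1 / 0.28) = 58.
Z-hop total = 58 × 1 = 58 s.
Total = 4793.4 + 58 = 4851.4 s = 80.9 minutes.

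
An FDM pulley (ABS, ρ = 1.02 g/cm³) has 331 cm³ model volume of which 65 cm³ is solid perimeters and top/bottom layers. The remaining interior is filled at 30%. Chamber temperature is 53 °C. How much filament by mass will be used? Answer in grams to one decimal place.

Interior volume = 331 − 65 = 266 cm³.
Infill deposited = 0.30 × 266 = 79.8 cm³.
Total printed volume = 65 + 79.8 = 144.8 cm³.
Mass = 144.8 × 1.02, so 147.696 g.

147.7 g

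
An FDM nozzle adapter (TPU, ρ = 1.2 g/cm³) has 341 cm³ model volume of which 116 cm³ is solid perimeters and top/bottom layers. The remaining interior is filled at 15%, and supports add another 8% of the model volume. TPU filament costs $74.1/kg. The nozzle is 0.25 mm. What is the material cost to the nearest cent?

Infill region = 341 − 116 = 225 cm³.
Infill volume: 0.15 × 225 → 33.75 cm³.
Support = 0.08 × 341, so 27.28 cm³.
Total extruded = 116 + 33.75 + 27.28, so 177.03 cm³.
Mass: 177.03 × 1.2 → 212.436 g.
Cost = 212.436 g / 1000 × $74.1/kg = $15.74.

$15.74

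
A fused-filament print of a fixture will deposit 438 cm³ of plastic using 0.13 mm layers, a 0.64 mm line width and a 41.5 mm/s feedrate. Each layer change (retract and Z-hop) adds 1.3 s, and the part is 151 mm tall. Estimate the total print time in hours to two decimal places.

Bead cross-section: 0.13 × 0.64 → 0.0832 mm².
Total extruded path = 438000/0.0832 = 5264423.1 mm.
Time extruding = 5264423.1 / 41.5, so 126853.6 s.
Layers = ⌈151/0.13⌉ = 1162.
Layer-change overhead: 1162 × 1.3 → 1510.6 s.
Altogether 126853.6 + 1510.6 = 128364.2 s, i.e. 35.66 hours.

35.66 hours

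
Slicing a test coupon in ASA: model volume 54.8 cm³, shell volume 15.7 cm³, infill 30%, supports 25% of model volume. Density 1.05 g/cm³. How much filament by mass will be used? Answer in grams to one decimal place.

43.2 g

Infill region = 54.8 − 15.7, so 39.1 cm³.
Deposited infill = 0.30 × 39.1 = 11.73 cm³.
Support = 0.25 × 54.8, so 13.7 cm³.
Total extruded: 15.7 + 11.73 + 13.7 → 41.13 cm³.
Mass = 41.13 × 1.05, so 43.1865 g.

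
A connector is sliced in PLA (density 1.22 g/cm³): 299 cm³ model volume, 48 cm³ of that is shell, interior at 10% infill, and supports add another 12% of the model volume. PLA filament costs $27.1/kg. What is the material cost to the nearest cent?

Interior volume: 299 − 48 → 251 cm³.
Infill volume = 0.10 × 251 = 25.1 cm³.
Support = 0.12 × 299, so 35.88 cm³.
Total extruded: 48 + 25.1 + 35.88 → 108.98 cm³.
Mass = 108.98 × 1.22, so 132.9556 g.
At $27.1/kg: 132.9556/1000 × 27.1 = $3.60.

$3.60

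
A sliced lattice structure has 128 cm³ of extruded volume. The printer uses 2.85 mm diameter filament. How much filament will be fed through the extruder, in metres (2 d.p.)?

20.06 m

Filament cross-section = π × (2.85/2)² = 6.3794 mm².
Length = 128 cm³ / 6.3794 mm² = 128000 / 6.3794 = 20064.58 mm = 20.06 m.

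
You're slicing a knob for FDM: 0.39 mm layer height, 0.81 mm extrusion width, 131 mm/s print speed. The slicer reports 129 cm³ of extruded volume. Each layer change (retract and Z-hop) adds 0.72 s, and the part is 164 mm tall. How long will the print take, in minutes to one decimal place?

Bead cross-section = 0.39 × 0.81 = 0.3159 mm².
Path length: 129000 mm³ / 0.3159 mm² → 408357.1 mm.
Extrusion time = 408357.1 / 131, so 3117.2 s.
Layers = ⌈164/0.39⌉ = 421.
Z-hop total = 421 × 0.72, so 303.12 s.
Total = 3117.2 + 303.12 = 3420.32 s = 57.0 minutes.

57.0 minutes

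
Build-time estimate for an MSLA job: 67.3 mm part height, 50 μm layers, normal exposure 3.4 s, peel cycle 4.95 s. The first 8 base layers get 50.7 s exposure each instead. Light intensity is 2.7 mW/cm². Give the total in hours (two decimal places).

3.23 hours

Layer count = ceil(67.3 / 0.05) = 1346.
Base layers = 8 × (50.7 + 4.95) = 445.2 s.
Regular layers: 1338 × (3.4 + 4.95) → 11172.3 s.
Sum: 445.2 + 11172.3 = 11617.5 s → 3.23 hours.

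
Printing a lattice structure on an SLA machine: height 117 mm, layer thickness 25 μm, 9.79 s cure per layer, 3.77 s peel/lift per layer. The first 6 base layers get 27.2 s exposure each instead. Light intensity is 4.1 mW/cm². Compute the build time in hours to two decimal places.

17.66 hours

Layers = ⌈117/0.025⌉ = 4680.
Bottom layers = 6 × (27.2 + 3.77), so 185.82 s.
Normal layers = 4674 × (9.79 + 3.77), so 63379.44 s.
Total = 185.82 + 63379.44 = 63565.26 s = 17.66 hours.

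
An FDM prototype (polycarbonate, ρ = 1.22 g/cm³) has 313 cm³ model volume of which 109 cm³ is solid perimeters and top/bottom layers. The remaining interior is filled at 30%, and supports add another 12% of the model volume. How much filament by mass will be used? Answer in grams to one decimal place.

Interior volume = 313 − 109, so 204 cm³.
Infill deposited = 0.30 × 204 = 61.2 cm³.
Support = 0.12 × 313, so 37.56 cm³.
Total printed volume: 109 + 61.2 + 37.56 → 207.76 cm³.
Mass = 207.76 × 1.22 = 253.4672 g.

253.5 g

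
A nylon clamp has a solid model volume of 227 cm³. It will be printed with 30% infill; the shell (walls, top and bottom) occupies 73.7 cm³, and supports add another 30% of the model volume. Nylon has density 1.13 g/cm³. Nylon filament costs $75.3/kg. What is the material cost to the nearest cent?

$15.98

Interior volume = 227 − 73.7, so 153.3 cm³.
Deposited infill = 0.30 × 153.3, so 45.99 cm³.
Support = 0.30 × 227, so 68.1 cm³.
Total extruded: 73.7 + 45.99 + 68.1 → 187.79 cm³.
Mass = 187.79 × 1.13, so 212.2027 g.
At $75.3/kg: 212.2027/1000 × 75.3 = $15.98.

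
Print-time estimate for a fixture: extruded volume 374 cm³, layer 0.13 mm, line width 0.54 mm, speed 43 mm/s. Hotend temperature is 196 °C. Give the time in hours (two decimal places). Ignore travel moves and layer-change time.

34.42 hours

Line area: 0.13 × 0.54 → 0.0702 mm².
Path length: 374000 mm³ / 0.0702 mm² → 5327635.3 mm.
Print-move time = 5327635.3 / 43, so 123898.5 s.
That's 123898.5 s → 34.42 hours.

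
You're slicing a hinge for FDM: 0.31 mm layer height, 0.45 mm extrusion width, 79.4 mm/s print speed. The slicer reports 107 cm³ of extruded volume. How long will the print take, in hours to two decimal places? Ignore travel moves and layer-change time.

2.68 hours

Extrusion cross-section = 0.31 × 0.45 = 0.1395 mm².
Total extruded path = 107000/0.1395 = 767025.1 mm.
Time extruding = 767025.1 / 79.4, so 9660.3 s.
In the requested units: 9660.3 s = 2.68 hours.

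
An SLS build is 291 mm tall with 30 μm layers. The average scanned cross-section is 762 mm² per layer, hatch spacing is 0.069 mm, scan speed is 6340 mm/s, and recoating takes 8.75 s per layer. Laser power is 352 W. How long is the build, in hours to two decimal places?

Layers = ⌈291/0.03⌉ = 9700.
Hatch length per layer: 762 / 0.069 → 11043.5 mm.
Scan time per layer: 11043.5 / 6340 → 1.7419 s.
Layer cycle: 1.7419 + 8.75 → 10.4919 s.
Build time = 9700 × 10.4919 = 101771.43 s = 28.27 hours.

28.27 hours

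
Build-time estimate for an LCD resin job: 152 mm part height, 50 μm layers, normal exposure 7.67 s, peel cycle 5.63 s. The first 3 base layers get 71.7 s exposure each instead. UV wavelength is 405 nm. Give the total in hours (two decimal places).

Layers = ⌈152/0.05⌉ = 3040.
Burn-in layers: 3 × (71.7 + 5.63) → 231.99 s.
Remaining layers = 3037 × (7.67 + 5.63), so 40392.1 s.
Total = 231.99 + 40392.1 = 40624.09 s = 11.28 hours.

11.28 hours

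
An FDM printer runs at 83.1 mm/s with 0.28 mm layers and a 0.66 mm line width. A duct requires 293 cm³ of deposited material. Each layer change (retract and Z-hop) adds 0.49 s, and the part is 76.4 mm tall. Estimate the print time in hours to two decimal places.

Bead cross-section = 0.28 × 0.66, so 0.1848 mm².
Total extruded path = 293000/0.1848 = 1585497.8 mm.
Extrusion time = 1585497.8 / 83.1 = 19079.4 s.
Layers = ⌈76.4/0.28⌉ = 273.
Z-hop total: 273 × 0.49 → 133.77 s.
Altogether 19079.4 + 133.77 = 19213.17 s, i.e. 5.34 hours.

5.34 hours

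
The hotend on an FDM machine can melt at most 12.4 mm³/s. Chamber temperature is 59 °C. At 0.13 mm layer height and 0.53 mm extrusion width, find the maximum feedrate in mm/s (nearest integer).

Bead cross-section: 0.13 × 0.53 → 0.0689 mm².
Max speed = 12.4 / 0.0689 = 179.97 ≈ 180 mm/s.

180 mm/s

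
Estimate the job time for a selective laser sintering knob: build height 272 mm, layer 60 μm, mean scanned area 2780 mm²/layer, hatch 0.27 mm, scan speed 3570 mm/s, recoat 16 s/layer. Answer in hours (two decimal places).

23.78 hours

Number of layers: 272 / 0.06 → 4534 (rounded up).
Hatch length per layer = 2780 / 0.27, so 10296.3 mm.
Laser time per layer: 10296.3 / 3570 → 2.8841 s.
Time per layer = 2.8841 + 16 = 18.8841 s.
Build time = 4534 × 18.8841 = 85620.5094 s = 23.78 hours.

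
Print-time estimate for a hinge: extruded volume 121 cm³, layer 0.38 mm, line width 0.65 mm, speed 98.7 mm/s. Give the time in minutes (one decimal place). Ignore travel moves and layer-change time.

82.7 minutes

Line area = 0.38 × 0.65, so 0.247 mm².
Toolpath length = 121 cm³ / 0.247 mm² = 121000 / 0.247 = 489878.5 mm.
Extrusion time = 489878.5 / 98.7 = 4963.3 s.
4963.3 s = 82.7 minutes.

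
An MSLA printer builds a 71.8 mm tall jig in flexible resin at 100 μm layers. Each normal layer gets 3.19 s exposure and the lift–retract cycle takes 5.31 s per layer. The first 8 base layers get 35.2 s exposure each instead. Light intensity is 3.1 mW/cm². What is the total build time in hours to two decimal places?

Layers = ⌈71.8/0.1⌉ = 718.
Bottom layers = 8 × (35.2 + 5.31) = 324.08 s.
Regular layers: 710 × (3.19 + 5.31) → 6035 s.
Total = 324.08 + 6035 = 6359.08 s = 1.77 hours.

1.77 hours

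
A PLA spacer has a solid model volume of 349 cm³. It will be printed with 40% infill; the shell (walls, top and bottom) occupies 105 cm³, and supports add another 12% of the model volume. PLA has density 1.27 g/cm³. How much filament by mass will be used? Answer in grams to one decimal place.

Volume inside the shell = 349 − 105, so 244 cm³.
Infill deposited: 0.40 × 244 → 97.6 cm³.
Support: 0.12 × 349 → 41.88 cm³.
Deposited volume: 105 + 97.6 + 41.88 → 244.48 cm³.
Mass: 244.48 × 1.27 → 310.4896 g.

310.5 g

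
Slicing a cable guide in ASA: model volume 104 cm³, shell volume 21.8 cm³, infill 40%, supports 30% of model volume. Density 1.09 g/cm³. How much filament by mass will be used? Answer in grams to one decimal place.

93.6 g

Volume inside the shell = 104 − 21.8 = 82.2 cm³.
Infill deposited = 0.40 × 82.2, so 32.88 cm³.
Support = 0.30 × 104, so 31.2 cm³.
Deposited volume = 21.8 + 32.88 + 31.2 = 85.88 cm³.
Mass: 85.88 × 1.09 → 93.6092 g.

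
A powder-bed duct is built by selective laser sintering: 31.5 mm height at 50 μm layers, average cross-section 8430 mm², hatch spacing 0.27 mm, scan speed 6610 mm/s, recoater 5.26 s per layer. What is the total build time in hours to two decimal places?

1.75 hours

Number of layers: 31.5 / 0.05 → 630 (rounded up).
Hatch length per layer = 8430 / 0.27, so 31222.2 mm.
Laser time per layer: 31222.2 / 6610 → 4.7235 s.
Per-layer time = 4.7235 + 5.26, so 9.9835 s.
Total: 630 × 9.9835 s = 6289.605 s → 1.75 hours.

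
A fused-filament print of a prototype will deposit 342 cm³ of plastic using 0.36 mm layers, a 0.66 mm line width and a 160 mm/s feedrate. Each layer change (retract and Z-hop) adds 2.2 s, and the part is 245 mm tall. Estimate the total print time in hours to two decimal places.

Bead cross-section = 0.36 × 0.66, so 0.2376 mm².
Toolpath length = 342 cm³ / 0.2376 mm² = 342000 / 0.2376 = 1439393.9 mm.
Time extruding: 1439393.9 / 160 → 8996.2 s.
Layers = ⌈245/0.36⌉ = 681.
Layer-change overhead = 681 × 2.2, so 1498.2 s.
Altogether 8996.2 + 1498.2 = 10494.4 s, i.e. 2.92 hours.

2.92 hours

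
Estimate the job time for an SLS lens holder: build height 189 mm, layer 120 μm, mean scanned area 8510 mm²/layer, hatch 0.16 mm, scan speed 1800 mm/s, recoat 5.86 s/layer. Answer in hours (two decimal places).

15.49 hours

Number of layers: 189 / 0.12 → 1575 (rounded up).
Hatch length per layer = 8510 / 0.16, so 53187.5 mm.
Scan time per layer = 53187.5 / 1800 = 29.5486 s.
Per-layer time: 29.5486 + 5.86 → 35.4086 s.
Total: 1575 × 35.4086 s = 55768.545 s → 15.49 hours.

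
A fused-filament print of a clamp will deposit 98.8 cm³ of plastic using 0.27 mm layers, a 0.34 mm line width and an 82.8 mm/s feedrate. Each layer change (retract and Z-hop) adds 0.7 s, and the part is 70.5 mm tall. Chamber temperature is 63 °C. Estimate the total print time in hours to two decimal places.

Extrusion cross-section = 0.27 × 0.34, so 0.0918 mm².
Path length: 98800 mm³ / 0.0918 mm² → 1076252.7 mm.
Extrusion time = 1076252.7 / 82.8 = 12998.2 s.
Layers = ⌈70.5/0.27⌉ = 262.
Non-print overhead = 262 × 0.7, so 183.4 s.
Altogether 12998.2 + 183.4 = 13181.6 s, i.e. 3.66 hours.

3.66 hours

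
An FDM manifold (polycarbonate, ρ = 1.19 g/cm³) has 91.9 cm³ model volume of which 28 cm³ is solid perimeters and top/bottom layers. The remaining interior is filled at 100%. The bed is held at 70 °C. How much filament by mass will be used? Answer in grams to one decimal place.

Volume inside the shell: 91.9 − 28 → 63.9 cm³.
Infill deposited = 1.00 × 63.9 = 63.9 cm³.
Total extruded = 28 + 63.9, so 91.9 cm³.
Mass = 91.9 × 1.19 = 109.361 g.

109.4 g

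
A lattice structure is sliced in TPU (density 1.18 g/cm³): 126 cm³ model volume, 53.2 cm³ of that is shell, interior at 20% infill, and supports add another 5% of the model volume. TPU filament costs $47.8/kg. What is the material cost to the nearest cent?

$4.18

Volume inside the shell = 126 − 53.2 = 72.8 cm³.
Infill volume = 0.20 × 72.8, so 14.56 cm³.
Support: 0.05 × 126 → 6.3 cm³.
Deposited volume = 53.2 + 14.56 + 6.3, so 74.06 cm³.
Mass = 74.06 × 1.18 = 87.3908 g.
Cost = 87.3908 g / 1000 × $47.8/kg = $4.18.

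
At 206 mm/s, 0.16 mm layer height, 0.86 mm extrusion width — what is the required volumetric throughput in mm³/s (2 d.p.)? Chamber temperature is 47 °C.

28.35

Extrusion cross-section: 0.16 × 0.86 → 0.1376 mm².
Volumetric flow = 206 × 0.1376 = 28.35 mm³/s.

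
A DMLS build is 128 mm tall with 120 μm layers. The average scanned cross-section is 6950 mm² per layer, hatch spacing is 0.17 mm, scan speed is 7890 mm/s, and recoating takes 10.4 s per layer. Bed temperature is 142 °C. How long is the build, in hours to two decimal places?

Number of layers: 128 / 0.12 → 1067 (rounded up).
Scan path per layer = 6950 / 0.17 = 40882.4 mm.
Laser time per layer: 40882.4 / 7890 → 5.1815 s.
Layer cycle = 5.1815 + 10.4 = 15.5815 s.
Build time = 1067 × 15.5815 = 16625.4605 s = 4.62 hours.

4.62 hours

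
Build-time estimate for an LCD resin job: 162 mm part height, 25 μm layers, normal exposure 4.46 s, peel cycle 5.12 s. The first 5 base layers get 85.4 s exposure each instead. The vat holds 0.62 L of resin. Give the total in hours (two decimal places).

Layers = ⌈162/0.025⌉ = 6480.
Base layers = 5 × (85.4 + 5.12), so 452.6 s.
Regular layers: 6475 × (4.46 + 5.12) → 62030.5 s.
Total = 452.6 + 62030.5 = 62483.1 s = 17.36 hours.

17.36 hours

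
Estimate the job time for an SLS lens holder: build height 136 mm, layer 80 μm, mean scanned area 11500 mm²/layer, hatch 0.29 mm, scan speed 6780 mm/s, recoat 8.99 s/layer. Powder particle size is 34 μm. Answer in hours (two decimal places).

Number of layers: 136 / 0.08 → 1700 (rounded up).
Hatch length per layer = 11500 / 0.29, so 39655.2 mm.
Per-layer scan time = 39655.2 / 6780 = 5.8488 s.
Layer cycle = 5.8488 + 8.99 = 14.8388 s.
Total: 1700 × 14.8388 s = 25225.96 s → 7.01 hours.

7.01 hours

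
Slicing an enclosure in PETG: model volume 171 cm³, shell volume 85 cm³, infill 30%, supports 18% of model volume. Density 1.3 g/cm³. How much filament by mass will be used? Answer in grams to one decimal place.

Infill region: 171 − 85 → 86 cm³.
Infill deposited = 0.30 × 86 = 25.8 cm³.
Support: 0.18 × 171 → 30.78 cm³.
Total extruded = 85 + 25.8 + 30.78 = 141.58 cm³.
Mass: 141.58 × 1.3 → 184.054 g.

184.1 g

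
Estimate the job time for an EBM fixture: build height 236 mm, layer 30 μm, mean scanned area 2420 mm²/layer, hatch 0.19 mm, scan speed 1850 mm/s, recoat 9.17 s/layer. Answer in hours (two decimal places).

Number of layers: 236 / 0.03 → 7867 (rounded up).
Hatch length per layer = 2420 / 0.19 = 12736.8 mm.
Beam time per layer = 12736.8 / 1850 = 6.8848 s.
Layer cycle: 6.8848 + 9.17 → 16.0548 s.
Build time = 7867 × 16.0548 = 126303.1116 s = 35.08 hours.

35.08 hours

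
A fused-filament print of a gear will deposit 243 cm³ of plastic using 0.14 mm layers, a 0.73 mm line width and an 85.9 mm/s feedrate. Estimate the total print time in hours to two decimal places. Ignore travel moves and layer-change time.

7.69 hours

Extrusion cross-section: 0.14 × 0.73 → 0.1022 mm².
Toolpath length = 243 cm³ / 0.1022 mm² = 243000 / 0.1022 = 2377690.8 mm.
Print-move time: 2377690.8 / 85.9 → 27679.8 s.
In the requested units: 27679.8 s = 7.69 hours.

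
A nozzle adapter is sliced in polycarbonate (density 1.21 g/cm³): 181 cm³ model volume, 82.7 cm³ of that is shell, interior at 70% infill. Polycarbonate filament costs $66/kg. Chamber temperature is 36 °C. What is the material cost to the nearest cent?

Volume inside the shell = 181 − 82.7, so 98.3 cm³.
Infill volume = 0.70 × 98.3 = 68.81 cm³.
Total printed volume = 82.7 + 68.81 = 151.51 cm³.
Mass = 151.51 × 1.21 = 183.3271 g.
Cost = 183.3271 g / 1000 × $66/kg = $12.10.

$12.10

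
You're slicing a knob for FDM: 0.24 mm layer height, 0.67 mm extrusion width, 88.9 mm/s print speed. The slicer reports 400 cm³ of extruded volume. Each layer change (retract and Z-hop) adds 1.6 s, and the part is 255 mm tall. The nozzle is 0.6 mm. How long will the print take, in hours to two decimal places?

Line area: 0.24 × 0.67 → 0.1608 mm².
Toolpath length = 400 cm³ / 0.1608 mm² = 400000 / 0.1608 = 2487562.2 mm.
Time extruding: 2487562.2 / 88.9 → 27981.6 s.
Number of layers: 255 / 0.24 → 1063 (rounded up).
Non-print overhead = 1063 × 1.6 = 1700.8 s.
Altogether 27981.6 + 1700.8 = 29682.4 s, i.e. 8.25 hours.

8.25 hours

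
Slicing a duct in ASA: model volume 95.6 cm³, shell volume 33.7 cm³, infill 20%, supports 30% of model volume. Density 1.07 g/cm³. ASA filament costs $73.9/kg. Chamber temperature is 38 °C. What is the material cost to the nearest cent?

$5.91

Volume inside the shell: 95.6 − 33.7 → 61.9 cm³.
Infill deposited: 0.20 × 61.9 → 12.38 cm³.
Support: 0.30 × 95.6 → 28.68 cm³.
Total printed volume: 33.7 + 12.38 + 28.68 → 74.76 cm³.
Mass = 74.76 × 1.07 = 79.9932 g.
Cost = 79.9932 g / 1000 × $73.9/kg = $5.91.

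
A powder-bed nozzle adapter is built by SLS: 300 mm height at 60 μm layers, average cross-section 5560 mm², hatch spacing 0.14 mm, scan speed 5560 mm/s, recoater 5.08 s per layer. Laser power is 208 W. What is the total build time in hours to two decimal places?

16.98 hours

Number of layers: 300 / 0.06 → 5000 (rounded up).
Per-layer scan distance: 5560 / 0.14 → 39714.3 mm.
Scan time per layer: 39714.3 / 5560 → 7.1429 s.
Per-layer time: 7.1429 + 5.08 → 12.2229 s.
5000 layers × 12.2229 s/layer = 61114.5 s, i.e. 16.98 hours.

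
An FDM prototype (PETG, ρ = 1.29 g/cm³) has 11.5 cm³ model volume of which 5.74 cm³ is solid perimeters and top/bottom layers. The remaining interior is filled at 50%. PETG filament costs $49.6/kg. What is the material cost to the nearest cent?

Infill region: 11.5 − 5.74 → 5.76 cm³.
Infill volume = 0.50 × 5.76, so 2.88 cm³.
Total extruded = 5.74 + 2.88 = 8.62 cm³.
Mass = 8.62 × 1.29, so 11.1198 g.
Cost = 11.1198 g / 1000 × $49.6/kg = $0.55.

$0.55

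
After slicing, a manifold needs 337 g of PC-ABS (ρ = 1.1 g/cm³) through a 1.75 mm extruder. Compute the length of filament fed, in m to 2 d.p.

127.37 m

Extruded volume: 337/1.1 = 306.3636 cm³ (306363.6 mm³).
Filament cross-section = π × (1.75/2)² = 2.4053 mm².
L = V/A = 306363.6/2.4053 = 127370.22 mm → 127.37 m.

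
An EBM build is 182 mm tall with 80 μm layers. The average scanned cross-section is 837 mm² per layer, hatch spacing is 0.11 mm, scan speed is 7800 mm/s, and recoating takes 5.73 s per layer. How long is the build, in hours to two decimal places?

4.24 hours

Layers = ⌈182/0.08⌉ = 2275.
Hatch length per layer: 837 / 0.11 → 7609.1 mm.
Scan time per layer = 7609.1 / 7800, so 0.9755 s.
Time per layer = 0.9755 + 5.73 = 6.7055 s.
2275 layers × 6.7055 s/layer = 15255.0125 s, i.e. 4.24 hours.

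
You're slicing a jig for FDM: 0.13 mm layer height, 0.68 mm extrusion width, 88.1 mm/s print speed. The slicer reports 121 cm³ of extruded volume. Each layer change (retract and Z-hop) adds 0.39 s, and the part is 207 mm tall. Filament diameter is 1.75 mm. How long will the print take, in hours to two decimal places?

Line area = 0.13 × 0.68, so 0.0884 mm².
Path length: 121000 mm³ / 0.0884 mm² → 1368778.3 mm.
Time extruding = 1368778.3 / 88.1, so 15536.6 s.
Layers = ⌈207/0.13⌉ = 1593.
Layer-change overhead = 1593 × 0.39 = 621.27 s.
Total = 15536.6 + 621.27 = 16157.87 s = 4.49 hours.

4.49 hours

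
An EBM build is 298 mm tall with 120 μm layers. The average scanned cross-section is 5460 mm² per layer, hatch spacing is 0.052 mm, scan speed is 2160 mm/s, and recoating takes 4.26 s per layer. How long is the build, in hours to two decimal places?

36.48 hours

Layer count = ceil(298 / 0.12) = 2484.
Scan path per layer = 5460 / 0.052, so 105000 mm.
Scan time per layer = 105000 / 2160 = 48.6111 s.
Layer cycle = 48.6111 + 4.26, so 52.8711 s.
Build time = 2484 × 52.8711 = 131331.8124 s = 36.48 hours.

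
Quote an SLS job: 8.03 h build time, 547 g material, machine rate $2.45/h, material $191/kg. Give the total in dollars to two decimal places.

$124.15

Machine-time cost: 2.45 × 8.03 → $19.6735.
Material charge: 191 × 547/1000 → $104.477.
Total = 19.6735 + 104.477 = 124.1505 ≈ $124.15.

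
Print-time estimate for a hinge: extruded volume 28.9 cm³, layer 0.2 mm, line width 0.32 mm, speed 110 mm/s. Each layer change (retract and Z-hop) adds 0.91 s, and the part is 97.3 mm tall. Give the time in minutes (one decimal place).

75.8 minutes

Line area = 0.2 × 0.32 = 0.064 mm².
Path length: 28900 mm³ / 0.064 mm² → 451562.5 mm.
Extrusion time: 451562.5 / 110 → 4105.1 s.
Layers = ⌈97.3/0.2⌉ = 487.
Z-hop total = 487 × 0.91, so 443.17 s.
Altogether 4105.1 + 443.17 = 4548.27 s, i.e. 75.8 minutes.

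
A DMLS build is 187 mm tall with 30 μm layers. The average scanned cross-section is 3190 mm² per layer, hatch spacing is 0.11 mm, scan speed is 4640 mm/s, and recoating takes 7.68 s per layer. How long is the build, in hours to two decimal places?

24.12 hours

Number of layers: 187 / 0.03 → 6234 (rounded up).
Hatch length per layer: 3190 / 0.11 → 29000 mm.
Scan time per layer: 29000 / 4640 → 6.25 s.
Time per layer: 6.25 + 7.68 → 13.93 s.
6234 layers × 13.93 s/layer = 86839.62 s, i.e. 24.12 hours.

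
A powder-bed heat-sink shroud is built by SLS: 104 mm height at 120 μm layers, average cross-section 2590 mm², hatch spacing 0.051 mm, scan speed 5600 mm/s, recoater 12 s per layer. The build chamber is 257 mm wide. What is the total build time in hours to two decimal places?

5.07 hours

Number of layers: 104 / 0.12 → 867 (rounded up).
Per-layer scan distance = 2590 / 0.051 = 50784.3 mm.
Scan time per layer = 50784.3 / 5600, so 9.0686 s.
Per-layer time = 9.0686 + 12, so 21.0686 s.
Build time = 867 × 21.0686 = 18266.4762 s = 5.07 hours.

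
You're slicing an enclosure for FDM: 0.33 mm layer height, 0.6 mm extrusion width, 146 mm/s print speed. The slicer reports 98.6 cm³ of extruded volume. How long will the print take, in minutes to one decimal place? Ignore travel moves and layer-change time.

Bead cross-section = 0.33 × 0.6, so 0.198 mm².
Path length: 98600 mm³ / 0.198 mm² → 497979.8 mm.
Time extruding = 497979.8 / 146 = 3410.8 s.
In the requested units: 3410.8 s = 56.8 minutes.

56.8 minutes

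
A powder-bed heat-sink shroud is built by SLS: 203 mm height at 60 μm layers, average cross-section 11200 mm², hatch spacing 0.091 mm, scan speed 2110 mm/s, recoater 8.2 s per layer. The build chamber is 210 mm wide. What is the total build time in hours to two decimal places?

Layers = ⌈203/0.06⌉ = 3384.
Scan path per layer = 11200 / 0.091, so 123076.9 mm.
Laser time per layer = 123076.9 / 2110, so 58.3303 s.
Per-layer time: 58.3303 + 8.2 → 66.5303 s.
Build time = 3384 × 66.5303 = 225138.5352 s = 62.54 hours.

62.54 hours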